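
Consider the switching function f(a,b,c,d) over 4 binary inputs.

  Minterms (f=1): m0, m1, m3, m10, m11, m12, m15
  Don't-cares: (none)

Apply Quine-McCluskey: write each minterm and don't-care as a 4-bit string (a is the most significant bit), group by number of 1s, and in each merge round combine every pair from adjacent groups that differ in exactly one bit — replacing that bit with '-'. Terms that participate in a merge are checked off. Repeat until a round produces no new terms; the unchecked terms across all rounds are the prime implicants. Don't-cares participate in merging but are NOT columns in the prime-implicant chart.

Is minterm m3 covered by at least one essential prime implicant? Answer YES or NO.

Round 0: 0000✓ 0001✓ 0011✓ 1010✓ 1011✓ 1100 1111✓
Round 1: -011 00-1 000- 1-11 101-
PIs = {-011, 00-1, 000-, 1-11, 101-, 1100}
Coverage chart:
  m0: 000- ←essential
  m1: 00-1,000-
  m3: -011,00-1
  m10: 101- ←essential
  m11: -011,1-11,101-
  m12: 1100 ←essential
  m15: 1-11 ←essential
Essential: 000-, 1-11, 101-, 1100

NO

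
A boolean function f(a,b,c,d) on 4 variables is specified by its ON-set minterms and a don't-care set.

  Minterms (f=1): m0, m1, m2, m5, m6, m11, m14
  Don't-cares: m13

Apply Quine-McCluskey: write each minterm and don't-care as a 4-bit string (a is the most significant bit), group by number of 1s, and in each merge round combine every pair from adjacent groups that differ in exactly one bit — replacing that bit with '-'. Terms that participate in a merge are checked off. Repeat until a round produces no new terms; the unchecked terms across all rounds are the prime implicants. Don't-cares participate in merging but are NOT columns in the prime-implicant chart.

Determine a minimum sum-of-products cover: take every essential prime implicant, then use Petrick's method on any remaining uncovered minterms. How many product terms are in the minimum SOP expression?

4

Round 0: 0000✓ 0001✓ 0010✓ 0101✓ 0110✓ 1011 1101✓ 1110✓
Round 1: -101 -110 0-01 0-10 00-0 000-
PIs = {-101, -110, 0-01, 0-10, 00-0, 000-, 1011}
Coverage chart:
  m0: 00-0,000-
  m1: 0-01,000-
  m2: 0-10,00-0
  m5: -101,0-01
  m6: -110,0-10
  m11: 1011 ←essential
  m14: -110 ←essential
Essential: -110, 1011
Petrick residual → 0-01, 00-0
Min cover (4 terms): bcd' + a'c'd + a'b'd' + ab'cd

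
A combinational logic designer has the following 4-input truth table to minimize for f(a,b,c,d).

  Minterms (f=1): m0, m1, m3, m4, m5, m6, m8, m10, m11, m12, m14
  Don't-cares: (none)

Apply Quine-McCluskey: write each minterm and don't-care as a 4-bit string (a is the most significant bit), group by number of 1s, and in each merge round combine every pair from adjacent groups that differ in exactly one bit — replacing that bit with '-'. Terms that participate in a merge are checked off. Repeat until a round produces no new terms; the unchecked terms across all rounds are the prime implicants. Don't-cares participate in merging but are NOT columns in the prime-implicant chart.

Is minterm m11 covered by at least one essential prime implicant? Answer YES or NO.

[col 0] 0000*, 0001*, 0011*, 0100*, 0101*, 0110*, 1000*, 1010*, 1011*, 1100*, 1110*
[col 1] -000*, -011, -100*, -110*, 0-00*, 0-01*, 00-1, 000-*, 01-0*, 010-*, 1-00*, 1-10*, 10-0*, 101-, 11-0*
[col 2] --00, -1-0, 0-0-, 1--0
Prime implicants: --00, -011, -1-0, 0-0-, 00-1, 1--0, 101-
PI chart (minterm → PIs covering it):
  0 | --00,0-0-
  1 | 0-0-,00-1
  3 | -011,00-1
  4 | --00,-1-0,0-0-
  5 | 0-0-  (sole → essential)
  6 | -1-0  (sole → essential)
  8 | --00,1--0
  10 | 1--0,101-
  11 | -011,101-
  12 | --00,-1-0,1--0
  14 | -1-0,1--0
Essential prime implicants: -1-0, 0-0-

NO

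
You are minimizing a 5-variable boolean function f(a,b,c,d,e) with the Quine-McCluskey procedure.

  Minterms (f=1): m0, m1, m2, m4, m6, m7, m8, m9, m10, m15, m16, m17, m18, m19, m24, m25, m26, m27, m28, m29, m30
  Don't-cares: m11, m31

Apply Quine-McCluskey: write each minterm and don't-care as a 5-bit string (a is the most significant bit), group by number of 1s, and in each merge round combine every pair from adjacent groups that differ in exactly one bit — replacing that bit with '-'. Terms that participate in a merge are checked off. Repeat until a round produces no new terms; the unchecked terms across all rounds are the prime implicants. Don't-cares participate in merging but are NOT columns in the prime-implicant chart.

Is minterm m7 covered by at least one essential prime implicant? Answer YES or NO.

Round 0: 00000✓ 00001✓ 00010✓ 00100✓ 00110✓ 00111✓ 01000✓ 01001✓ 01010✓ 01011✓ 01111✓ 10000✓ 10001✓ 10010✓ 10011✓ 11000✓ 11001✓ 11010✓ 11011✓ 11100✓ 11101✓ 11110✓ 11111✓
Round 1: -0000✓ -0001✓ -0010✓ -1000✓ -1001✓ -1010✓ -1011✓ -1111✓ 0-000✓ 0-001✓ 0-010✓ 0-111 00-00✓ 00-10✓ 000-0✓ 0000-✓ 001-0✓ 0011- 01-11✓ 010-0✓ 010-1✓ 0100-✓ 0101-✓ 1-000✓ 1-001✓ 1-010✓ 1-011✓ 100-0✓ 100-1✓ 1000-✓ 1001-✓ 11-00✓ 11-01✓ 11-10✓ 11-11✓ 110-0✓ 110-1✓ 1100-✓ 1101-✓ 111-0✓ 111-1✓ 1110-✓ 1111-✓
Round 2: --000✓ --001✓ --010✓ -00-0✓ -000-✓ -1-11 -10-0✓ -10-1✓ -100-✓ -101-✓ 0-0-0✓ 0-00-✓ 00--0 010--✓ 1-0-0✓ 1-0-1✓ 1-00-✓ 1-01-✓ 100--✓ 11--0✓ 11--1✓ 11-0-✓ 11-1-✓ 110--✓ 111--✓
Round 3: --0-0 --00- -10-- 1-0-- 11---
PIs = {--0-0, --00-, -1-11, -10--, 0-111, 00--0, 0011-, 1-0--, 11---}
Coverage chart:
  m0: --0-0,--00-,00--0
  m1: --00- ←essential
  m2: --0-0,00--0
  m4: 00--0 ←essential
  m6: 00--0,0011-
  m7: 0-111,0011-
  m8: --0-0,--00-,-10--
  m9: --00-,-10--
  m10: --0-0,-10--
  m15: -1-11,0-111
  m16: --0-0,--00-,1-0--
  m17: --00-,1-0--
  m18: --0-0,1-0--
  m19: 1-0-- ←essential
  m24: --0-0,--00-,-10--,1-0--,11---
  m25: --00-,-10--,1-0--,11---
  m26: --0-0,-10--,1-0--,11---
  m27: -1-11,-10--,1-0--,11---
  m28: 11--- ←essential
  m29: 11--- ←essential
  m30: 11--- ←essential
Essential: --00-, 00--0, 1-0--, 11---

NO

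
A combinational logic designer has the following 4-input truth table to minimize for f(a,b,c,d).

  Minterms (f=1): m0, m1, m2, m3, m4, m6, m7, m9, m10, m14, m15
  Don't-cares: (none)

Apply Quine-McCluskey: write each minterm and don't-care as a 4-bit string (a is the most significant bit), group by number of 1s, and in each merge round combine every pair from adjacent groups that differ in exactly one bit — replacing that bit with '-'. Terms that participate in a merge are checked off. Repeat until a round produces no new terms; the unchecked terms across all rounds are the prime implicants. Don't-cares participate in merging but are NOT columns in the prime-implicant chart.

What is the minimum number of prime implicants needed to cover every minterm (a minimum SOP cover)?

5

Round 0: 0000✓ 0001✓ 0010✓ 0011✓ 0100✓ 0110✓ 0111✓ 1001✓ 1010✓ 1110✓ 1111✓
Round 1: -001 -010✓ -110✓ -111✓ 0-00✓ 0-10✓ 0-11✓ 00-0✓ 00-1✓ 000-✓ 001-✓ 01-0✓ 011-✓ 1-10✓ 111-✓
Round 2: --10 -11- 0--0 0-1- 00--
PIs = {--10, -001, -11-, 0--0, 0-1-, 00--}
Coverage chart:
  m0: 0--0,00--
  m1: -001,00--
  m2: --10,0--0,0-1-,00--
  m3: 0-1-,00--
  m4: 0--0 ←essential
  m6: --10,-11-,0--0,0-1-
  m7: -11-,0-1-
  m9: -001 ←essential
  m10: --10 ←essential
  m14: --10,-11-
  m15: -11- ←essential
Essential: --10, -001, -11-, 0--0
Petrick residual → 0-1-
Min cover (5 terms): cd' + b'c'd + bc + a'd' + a'c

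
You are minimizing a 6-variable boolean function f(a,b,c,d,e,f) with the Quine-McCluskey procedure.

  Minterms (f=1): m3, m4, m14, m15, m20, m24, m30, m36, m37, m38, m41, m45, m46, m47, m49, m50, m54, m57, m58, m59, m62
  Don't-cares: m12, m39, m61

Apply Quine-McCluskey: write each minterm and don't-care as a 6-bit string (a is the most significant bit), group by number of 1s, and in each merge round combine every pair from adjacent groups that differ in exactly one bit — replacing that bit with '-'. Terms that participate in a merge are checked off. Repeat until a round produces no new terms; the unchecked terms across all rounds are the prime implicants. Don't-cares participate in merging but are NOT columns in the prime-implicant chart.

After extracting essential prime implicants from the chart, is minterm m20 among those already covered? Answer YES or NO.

[col 0] 000011, 000100*, 001100*, 001110*, 001111*, 010100*, 011000, 011110*, 100100*, 100101*, 100110*, 100111*, 101001*, 101101*, 101110*, 101111*, 110001*, 110010*, 110110*, 111001*, 111010*, 111011*, 111101*, 111110*
[col 1] -00100, -01110*, -01111*, -11110*, 0-0100, 0-1110*, 00-100, 0011-0, 00111-*, 1-0110*, 1-1001*, 1-1101*, 1-1110*, 10-101*, 10-110*, 10-111*, 1001-0*, 1001-1*, 10010-*, 10011-*, 101-01*, 1011-1*, 10111-*, 11-001, 11-010*, 11-110*, 110-10*, 111-01*, 111-10*, 1110-1, 11101-
[col 2] --1110, -0111-, 1--110, 1-1-01, 10-1-1, 10-11-, 1001--, 11--10
Prime implicants: --1110, -00100, -0111-, 0-0100, 00-100, 000011, 0011-0, 011000, 1--110, 1-1-01, 10-1-1, 10-11-, 1001--, 11--10, 11-001, 1110-1, 11101-
PI chart (minterm → PIs covering it):
  3 | 000011  (sole → essential)
  4 | -00100,0-0100,00-100
  14 | --1110,-0111-,0011-0
  15 | -0111-  (sole → essential)
  20 | 0-0100  (sole → essential)
  24 | 011000  (sole → essential)
  30 | --1110  (sole → essential)
  36 | -00100,1001--
  37 | 10-1-1,1001--
  38 | 1--110,10-11-,1001--
  41 | 1-1-01  (sole → essential)
  45 | 1-1-01,10-1-1
  46 | --1110,-0111-,1--110,10-11-
  47 | -0111-,10-1-1,10-11-
  49 | 11-001  (sole → essential)
  50 | 11--10  (sole → essential)
  54 | 1--110,11--10
  57 | 1-1-01,11-001,1110-1
  58 | 11--10,11101-
  59 | 1110-1,11101-
  62 | --1110,1--110,11--10
Essential prime implicants: --1110, -0111-, 0-0100, 000011, 011000, 1-1-01, 11--10, 11-001

YES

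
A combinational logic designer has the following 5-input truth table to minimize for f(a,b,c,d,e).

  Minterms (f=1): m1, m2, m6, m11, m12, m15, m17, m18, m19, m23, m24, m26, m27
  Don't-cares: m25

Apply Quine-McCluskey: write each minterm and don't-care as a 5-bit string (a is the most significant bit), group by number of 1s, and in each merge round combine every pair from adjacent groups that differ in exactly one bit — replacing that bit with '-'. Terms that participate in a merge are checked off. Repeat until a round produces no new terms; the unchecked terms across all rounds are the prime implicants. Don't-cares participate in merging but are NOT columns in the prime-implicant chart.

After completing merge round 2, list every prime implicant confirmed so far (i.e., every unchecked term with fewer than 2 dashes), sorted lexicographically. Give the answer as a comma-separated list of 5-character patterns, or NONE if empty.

[col 0] 00001*, 00010*, 00110*, 01011*, 01100, 01111*, 10001*, 10010*, 10011*, 10111*, 11000*, 11001*, 11010*, 11011*
[col 1] -0001, -0010, -1011, 00-10, 01-11, 1-001*, 1-010*, 1-011*, 10-11, 100-1*, 1001-*, 110-0*, 110-1*, 1100-*, 1101-*
[col 2] 1-0-1, 1-01-, 110--
Prime implicants: -0001, -0010, -1011, 00-10, 01-11, 01100, 1-0-1, 1-01-, 10-11, 110--

-0001, -0010, -1011, 00-10, 01-11, 01100, 10-11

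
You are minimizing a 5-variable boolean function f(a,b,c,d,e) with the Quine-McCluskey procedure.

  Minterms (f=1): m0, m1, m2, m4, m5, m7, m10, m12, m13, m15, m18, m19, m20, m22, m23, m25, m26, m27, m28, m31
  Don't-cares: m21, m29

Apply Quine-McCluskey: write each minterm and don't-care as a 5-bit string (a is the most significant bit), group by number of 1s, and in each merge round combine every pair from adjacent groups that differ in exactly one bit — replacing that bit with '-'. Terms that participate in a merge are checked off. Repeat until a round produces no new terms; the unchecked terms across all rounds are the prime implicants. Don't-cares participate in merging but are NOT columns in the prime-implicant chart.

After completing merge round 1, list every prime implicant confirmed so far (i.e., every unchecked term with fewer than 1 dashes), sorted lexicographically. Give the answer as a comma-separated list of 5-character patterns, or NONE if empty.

Round 0: 00000✓ 00001✓ 00010✓ 00100✓ 00101✓ 00111✓ 01010✓ 01100✓ 01101✓ 01111✓ 10010✓ 10011✓ 10100✓ 10101✓ 10110✓ 10111✓ 11001✓ 11010✓ 11011✓ 11100✓ 11101✓ 11111✓
Round 1: -0010✓ -0100✓ -0101✓ -0111✓ -1010✓ -1100✓ -1101✓ -1111✓ 0-010✓ 0-100✓ 0-101✓ 0-111✓ 00-00✓ 00-01✓ 000-0 0000-✓ 001-1✓ 0010-✓ 011-1✓ 0110-✓ 1-010✓ 1-011✓ 1-100✓ 1-101✓ 1-111✓ 10-10✓ 10-11✓ 1001-✓ 101-0✓ 101-1✓ 1010-✓ 1011-✓ 11-01✓ 11-11✓ 110-1✓ 1101-✓ 111-1✓ 1110-✓
Round 2: --010 --100✓ --101✓ --111✓ -01-1✓ -010-✓ -11-1✓ -110-✓ 0-1-1✓ 0-10-✓ 00-0- 1--11 1-01- 1-1-1✓ 1-10-✓ 10-1- 101-- 11--1
Round 3: --1-1 --10-
PIs = {--010, --1-1, --10-, 00-0-, 000-0, 1--11, 1-01-, 10-1-, 101--, 11--1}

NONE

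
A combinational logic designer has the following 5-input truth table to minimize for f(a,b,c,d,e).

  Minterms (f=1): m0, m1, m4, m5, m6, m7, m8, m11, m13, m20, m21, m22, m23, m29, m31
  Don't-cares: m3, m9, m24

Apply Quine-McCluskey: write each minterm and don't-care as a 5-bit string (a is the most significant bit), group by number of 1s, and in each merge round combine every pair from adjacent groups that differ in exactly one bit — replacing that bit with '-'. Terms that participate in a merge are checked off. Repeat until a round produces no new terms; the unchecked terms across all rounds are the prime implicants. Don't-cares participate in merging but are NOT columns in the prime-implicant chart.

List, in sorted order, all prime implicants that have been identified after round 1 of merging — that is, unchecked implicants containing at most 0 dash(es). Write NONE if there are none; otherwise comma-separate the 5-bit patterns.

size-2^0 implicants → 00000(✓)  00001(✓)  00011(✓)  00100(✓)  00101(✓)  00110(✓)  00111(✓)  01000(✓)  01001(✓)  01011(✓)  01101(✓)  10100(✓)  10101(✓)  10110(✓)  10111(✓)  11000(✓)  11101(✓)  11111(✓)
size-2^1 implicants → -0100(✓)  -0101(✓)  -0110(✓)  -0111(✓)  -1000  -1101(✓)  0-000(✓)  0-001(✓)  0-011(✓)  0-101(✓)  00-00(✓)  00-01(✓)  00-11(✓)  000-1(✓)  0000-(✓)  001-0(✓)  001-1(✓)  0010-(✓)  0011-(✓)  01-01(✓)  010-1(✓)  0100-(✓)  1-101(✓)  1-111(✓)  101-0(✓)  101-1(✓)  1010-(✓)  1011-(✓)  111-1(✓)
size-2^2 implicants → --101  -01-0(✓)  -01-1(✓)  -010-(✓)  -011-(✓)  0--01  0-0-1  0-00-  00--1  00-0-  001--(✓)  1-1-1  101--(✓)
size-2^3 implicants → -01--
Unchecked terms (primes): --101, -01--, -1000, 0--01, 0-0-1, 0-00-, 00--1, 00-0-, 1-1-1

NONE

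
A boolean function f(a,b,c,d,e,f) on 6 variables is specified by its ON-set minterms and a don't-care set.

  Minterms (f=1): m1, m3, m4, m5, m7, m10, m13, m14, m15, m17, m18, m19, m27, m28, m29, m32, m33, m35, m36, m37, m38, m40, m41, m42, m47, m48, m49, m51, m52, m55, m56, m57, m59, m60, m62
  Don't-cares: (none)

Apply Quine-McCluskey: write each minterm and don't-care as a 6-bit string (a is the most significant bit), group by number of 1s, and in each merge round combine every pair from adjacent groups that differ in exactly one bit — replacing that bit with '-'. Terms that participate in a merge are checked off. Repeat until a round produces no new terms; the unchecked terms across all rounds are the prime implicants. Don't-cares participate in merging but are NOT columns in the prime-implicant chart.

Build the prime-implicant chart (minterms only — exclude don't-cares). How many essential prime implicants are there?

Round 0: 000001✓ 000011✓ 000100✓ 000101✓ 000111✓ 001010✓ 001101✓ 001110✓ 001111✓ 010001✓ 010010✓ 010011✓ 011011✓ 011100✓ 011101✓ 100000✓ 100001✓ 100011✓ 100100✓ 100101✓ 100110✓ 101000✓ 101001✓ 101010✓ 101111✓ 110000✓ 110001✓ 110011✓ 110100✓ 110111✓ 111000✓ 111001✓ 111011✓ 111100✓ 111110✓
Round 1: -00001✓ -00011✓ -00100✓ -00101✓ -01010 -01111 -10001✓ -10011✓ -11011✓ -11100 0-0001✓ 0-0011✓ 0-1101 00-101✓ 00-111✓ 000-01✓ 000-11✓ 0000-1✓ 0001-1✓ 00010-✓ 001-10 0011-1✓ 00111- 01-011✓ 0100-1✓ 01001- 01110- 1-0000✓ 1-0001✓ 1-0011✓ 1-0100✓ 1-1000✓ 1-1001✓ 10-000✓ 10-001✓ 100-00✓ 100-01✓ 1000-1✓ 10000-✓ 1001-0 10010-✓ 1010-0 10100-✓ 11-000✓ 11-001✓ 11-011✓ 11-100✓ 110-00✓ 110-11 1100-1✓ 11000-✓ 111-00✓ 1110-1✓ 11100-✓ 1111-0
Round 2: --0001✓ --0011✓ -00-01 -000-1✓ -0010- -1-011 -100-1✓ 0-00-1✓ 00-1-1 000--1 1--000✓ 1--001✓ 1-0-00 1-00-1✓ 1-000-✓ 1-100-✓ 10-00-✓ 100-0- 11--00 11-0-1 11-00-✓
Round 3: --00-1 1--00-
PIs = {--00-1, -00-01, -0010-, -01010, -01111, -1-011, -11100, 0-1101, 00-1-1, 000--1, 001-10, 00111-, 01001-, 01110-, 1--00-, 1-0-00, 100-0-, 1001-0, 1010-0, 11--00, 11-0-1, 110-11, 1111-0}
Coverage chart:
  m1: --00-1,-00-01,000--1
  m3: --00-1,000--1
  m4: -0010- ←essential
  m5: -00-01,-0010-,00-1-1,000--1
  m7: 00-1-1,000--1
  m10: -01010,001-10
  m13: 0-1101,00-1-1
  m14: 001-10,00111-
  m15: -01111,00-1-1,00111-
  m17: --00-1 ←essential
  m18: 01001- ←essential
  m19: --00-1,-1-011,01001-
  m27: -1-011 ←essential
  m28: -11100,01110-
  m29: 0-1101,01110-
  m32: 1--00-,1-0-00,100-0-
  m33: --00-1,-00-01,1--00-,100-0-
  m35: --00-1 ←essential
  m36: -0010-,1-0-00,100-0-,1001-0
  m37: -00-01,-0010-,100-0-
  m38: 1001-0 ←essential
  m40: 1--00-,1010-0
  m41: 1--00- ←essential
  m42: -01010,1010-0
  m47: -01111 ←essential
  m48: 1--00-,1-0-00,11--00
  m49: --00-1,1--00-,11-0-1
  m51: --00-1,-1-011,11-0-1,110-11
  m52: 1-0-00,11--00
  m55: 110-11 ←essential
  m56: 1--00-,11--00
  m57: 1--00-,11-0-1
  m59: -1-011,11-0-1
  m60: -11100,11--00,1111-0
  m62: 1111-0 ←essential
Essential: --00-1, -0010-, -01111, -1-011, 01001-, 1--00-, 1001-0, 110-11, 1111-0

9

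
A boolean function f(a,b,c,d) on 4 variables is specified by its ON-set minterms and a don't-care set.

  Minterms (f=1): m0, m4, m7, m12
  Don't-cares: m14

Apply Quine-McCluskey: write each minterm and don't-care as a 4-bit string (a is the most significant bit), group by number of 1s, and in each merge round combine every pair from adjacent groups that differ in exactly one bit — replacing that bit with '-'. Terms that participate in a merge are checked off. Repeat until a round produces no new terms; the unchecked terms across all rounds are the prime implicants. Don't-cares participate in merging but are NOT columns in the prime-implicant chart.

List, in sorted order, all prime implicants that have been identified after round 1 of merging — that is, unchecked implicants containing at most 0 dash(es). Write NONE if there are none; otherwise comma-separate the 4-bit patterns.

size-2^0 implicants → 0000(✓)  0100(✓)  0111  1100(✓)  1110(✓)
size-2^1 implicants → -100  0-00  11-0
Unchecked terms (primes): -100, 0-00, 0111, 11-0

0111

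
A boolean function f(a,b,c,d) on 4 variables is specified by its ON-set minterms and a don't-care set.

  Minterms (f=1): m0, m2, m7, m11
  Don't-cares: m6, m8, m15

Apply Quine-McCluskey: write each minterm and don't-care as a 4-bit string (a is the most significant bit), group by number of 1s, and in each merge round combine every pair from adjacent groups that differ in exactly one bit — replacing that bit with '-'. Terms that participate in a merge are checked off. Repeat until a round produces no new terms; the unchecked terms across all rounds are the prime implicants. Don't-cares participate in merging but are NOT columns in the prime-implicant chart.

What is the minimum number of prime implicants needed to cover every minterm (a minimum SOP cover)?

3

size-2^0 implicants → 0000(✓)  0010(✓)  0110(✓)  0111(✓)  1000(✓)  1011(✓)  1111(✓)
size-2^1 implicants → -000  -111  0-10  00-0  011-  1-11
Unchecked terms (primes): -000, -111, 0-10, 00-0, 011-, 1-11
Minterm coverage:
  m0 ⊆ -000,00-0
  m2 ⊆ 0-10,00-0
  m7 ⊆ -111,011-
  m11 ⊆ 1-11 [E]
E = {1-11}
Petrick residual → -111, 00-0
Cover = bcd + a'b'd' + acd  |cover|=3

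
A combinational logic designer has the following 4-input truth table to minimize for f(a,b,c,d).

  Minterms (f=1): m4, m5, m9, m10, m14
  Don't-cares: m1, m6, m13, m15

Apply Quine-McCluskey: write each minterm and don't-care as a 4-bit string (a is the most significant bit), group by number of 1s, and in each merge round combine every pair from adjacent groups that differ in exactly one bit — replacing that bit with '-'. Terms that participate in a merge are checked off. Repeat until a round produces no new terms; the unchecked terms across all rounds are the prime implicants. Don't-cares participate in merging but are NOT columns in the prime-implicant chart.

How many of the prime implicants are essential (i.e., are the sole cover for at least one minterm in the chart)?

2

size-2^0 implicants → 0001(✓)  0100(✓)  0101(✓)  0110(✓)  1001(✓)  1010(✓)  1101(✓)  1110(✓)  1111(✓)
size-2^1 implicants → -001(✓)  -101(✓)  -110  0-01(✓)  01-0  010-  1-01(✓)  1-10  11-1  111-
size-2^2 implicants → --01
Unchecked terms (primes): --01, -110, 01-0, 010-, 1-10, 11-1, 111-
Minterm coverage:
  m4 ⊆ 01-0,010-
  m5 ⊆ --01,010-
  m9 ⊆ --01 [E]
  m10 ⊆ 1-10 [E]
  m14 ⊆ -110,1-10,111-
E = {--01, 1-10}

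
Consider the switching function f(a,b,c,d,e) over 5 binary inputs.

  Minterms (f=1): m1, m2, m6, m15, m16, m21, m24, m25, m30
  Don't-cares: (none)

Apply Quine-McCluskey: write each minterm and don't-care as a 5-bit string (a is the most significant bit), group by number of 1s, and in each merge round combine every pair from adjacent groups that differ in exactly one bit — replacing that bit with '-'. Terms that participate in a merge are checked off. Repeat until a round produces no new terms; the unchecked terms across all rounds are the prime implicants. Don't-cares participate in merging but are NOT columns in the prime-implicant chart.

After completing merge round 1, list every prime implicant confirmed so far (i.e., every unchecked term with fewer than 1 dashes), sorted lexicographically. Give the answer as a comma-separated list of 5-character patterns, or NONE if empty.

00001, 01111, 10101, 11110

[col 0] 00001, 00010*, 00110*, 01111, 10000*, 10101, 11000*, 11001*, 11110
[col 1] 00-10, 1-000, 1100-
Prime implicants: 00-10, 00001, 01111, 1-000, 10101, 1100-, 11110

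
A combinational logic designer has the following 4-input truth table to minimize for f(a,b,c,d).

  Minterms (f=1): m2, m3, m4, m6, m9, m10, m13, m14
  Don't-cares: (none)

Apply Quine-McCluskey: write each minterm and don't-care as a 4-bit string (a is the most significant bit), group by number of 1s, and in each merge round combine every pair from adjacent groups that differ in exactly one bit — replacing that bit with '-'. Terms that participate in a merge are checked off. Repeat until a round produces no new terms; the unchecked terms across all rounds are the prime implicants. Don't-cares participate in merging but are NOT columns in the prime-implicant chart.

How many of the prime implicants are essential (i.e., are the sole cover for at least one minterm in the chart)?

size-2^0 implicants → 0010(✓)  0011(✓)  0100(✓)  0110(✓)  1001(✓)  1010(✓)  1101(✓)  1110(✓)
size-2^1 implicants → -010(✓)  -110(✓)  0-10(✓)  001-  01-0  1-01  1-10(✓)
size-2^2 implicants → --10
Unchecked terms (primes): --10, 001-, 01-0, 1-01
Minterm coverage:
  m2 ⊆ --10,001-
  m3 ⊆ 001- [E]
  m4 ⊆ 01-0 [E]
  m6 ⊆ --10,01-0
  m9 ⊆ 1-01 [E]
  m10 ⊆ --10 [E]
  m13 ⊆ 1-01 [E]
  m14 ⊆ --10 [E]
E = {--10, 001-, 01-0, 1-01}

4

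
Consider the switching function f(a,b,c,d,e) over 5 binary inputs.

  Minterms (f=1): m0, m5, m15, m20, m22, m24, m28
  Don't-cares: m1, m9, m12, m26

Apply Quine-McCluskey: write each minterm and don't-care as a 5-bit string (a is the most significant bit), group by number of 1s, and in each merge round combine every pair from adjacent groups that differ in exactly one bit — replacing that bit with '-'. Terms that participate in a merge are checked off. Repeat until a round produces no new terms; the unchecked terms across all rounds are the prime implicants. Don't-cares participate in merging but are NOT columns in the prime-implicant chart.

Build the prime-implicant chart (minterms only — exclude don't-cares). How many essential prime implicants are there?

size-2^0 implicants → 00000(✓)  00001(✓)  00101(✓)  01001(✓)  01100(✓)  01111  10100(✓)  10110(✓)  11000(✓)  11010(✓)  11100(✓)
size-2^1 implicants → -1100  0-001  00-01  0000-  1-100  101-0  11-00  110-0
Unchecked terms (primes): -1100, 0-001, 00-01, 0000-, 01111, 1-100, 101-0, 11-00, 110-0
Minterm coverage:
  m0 ⊆ 0000- [E]
  m5 ⊆ 00-01 [E]
  m15 ⊆ 01111 [E]
  m20 ⊆ 1-100,101-0
  m22 ⊆ 101-0 [E]
  m24 ⊆ 11-00,110-0
  m28 ⊆ -1100,1-100,11-00
E = {00-01, 0000-, 01111, 101-0}

4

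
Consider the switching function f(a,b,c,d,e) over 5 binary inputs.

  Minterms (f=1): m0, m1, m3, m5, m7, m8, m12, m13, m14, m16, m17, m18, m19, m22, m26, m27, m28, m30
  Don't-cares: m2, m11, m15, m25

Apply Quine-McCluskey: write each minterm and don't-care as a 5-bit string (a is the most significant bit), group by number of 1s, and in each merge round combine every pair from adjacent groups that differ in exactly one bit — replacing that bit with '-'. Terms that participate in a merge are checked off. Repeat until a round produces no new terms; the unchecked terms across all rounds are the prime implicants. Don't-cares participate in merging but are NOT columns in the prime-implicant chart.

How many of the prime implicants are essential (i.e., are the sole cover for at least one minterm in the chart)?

size-2^0 implicants → 00000(✓)  00001(✓)  00010(✓)  00011(✓)  00101(✓)  00111(✓)  01000(✓)  01011(✓)  01100(✓)  01101(✓)  01110(✓)  01111(✓)  10000(✓)  10001(✓)  10010(✓)  10011(✓)  10110(✓)  11001(✓)  11010(✓)  11011(✓)  11100(✓)  11110(✓)
size-2^1 implicants → -0000(✓)  -0001(✓)  -0010(✓)  -0011(✓)  -1011(✓)  -1100(✓)  -1110(✓)  0-000  0-011(✓)  0-101(✓)  0-111(✓)  00-01(✓)  00-11(✓)  000-0(✓)  000-1(✓)  0000-(✓)  0001-(✓)  001-1(✓)  01-00  01-11(✓)  011-0(✓)  011-1(✓)  0110-(✓)  0111-(✓)  1-001(✓)  1-010(✓)  1-011(✓)  1-110(✓)  10-10(✓)  100-0(✓)  100-1(✓)  1000-(✓)  1001-(✓)  11-10(✓)  110-1(✓)  1101-(✓)  111-0(✓)
size-2^2 implicants → --011  -00-0(✓)  -00-1(✓)  -000-(✓)  -001-(✓)  -11-0  0--11  0-1-1  00--1  000--(✓)  011--  1--10  1-0-1  1-01-  100--(✓)
size-2^3 implicants → -00--
Unchecked terms (primes): --011, -00--, -11-0, 0--11, 0-000, 0-1-1, 00--1, 01-00, 011--, 1--10, 1-0-1, 1-01-
Minterm coverage:
  m0 ⊆ -00--,0-000
  m1 ⊆ -00--,00--1
  m3 ⊆ --011,-00--,0--11,00--1
  m5 ⊆ 0-1-1,00--1
  m7 ⊆ 0--11,0-1-1,00--1
  m8 ⊆ 0-000,01-00
  m12 ⊆ -11-0,01-00,011--
  m13 ⊆ 0-1-1,011--
  m14 ⊆ -11-0,011--
  m16 ⊆ -00-- [E]
  m17 ⊆ -00--,1-0-1
  m18 ⊆ -00--,1--10,1-01-
  m19 ⊆ --011,-00--,1-0-1,1-01-
  m22 ⊆ 1--10 [E]
  m26 ⊆ 1--10,1-01-
  m27 ⊆ --011,1-0-1,1-01-
  m28 ⊆ -11-0 [E]
  m30 ⊆ -11-0,1--10
E = {-00--, -11-0, 1--10}

3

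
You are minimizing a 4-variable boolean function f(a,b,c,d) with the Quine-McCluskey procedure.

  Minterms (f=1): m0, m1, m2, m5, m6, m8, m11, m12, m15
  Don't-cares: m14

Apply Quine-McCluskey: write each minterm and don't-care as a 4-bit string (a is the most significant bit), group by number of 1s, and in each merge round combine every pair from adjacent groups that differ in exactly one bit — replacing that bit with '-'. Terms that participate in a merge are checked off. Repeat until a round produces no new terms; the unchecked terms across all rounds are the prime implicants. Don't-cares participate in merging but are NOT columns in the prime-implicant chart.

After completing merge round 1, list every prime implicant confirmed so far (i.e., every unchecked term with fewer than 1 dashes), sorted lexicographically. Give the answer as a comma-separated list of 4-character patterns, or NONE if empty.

NONE

size-2^0 implicants → 0000(✓)  0001(✓)  0010(✓)  0101(✓)  0110(✓)  1000(✓)  1011(✓)  1100(✓)  1110(✓)  1111(✓)
size-2^1 implicants → -000  -110  0-01  0-10  00-0  000-  1-00  1-11  11-0  111-
Unchecked terms (primes): -000, -110, 0-01, 0-10, 00-0, 000-, 1-00, 1-11, 11-0, 111-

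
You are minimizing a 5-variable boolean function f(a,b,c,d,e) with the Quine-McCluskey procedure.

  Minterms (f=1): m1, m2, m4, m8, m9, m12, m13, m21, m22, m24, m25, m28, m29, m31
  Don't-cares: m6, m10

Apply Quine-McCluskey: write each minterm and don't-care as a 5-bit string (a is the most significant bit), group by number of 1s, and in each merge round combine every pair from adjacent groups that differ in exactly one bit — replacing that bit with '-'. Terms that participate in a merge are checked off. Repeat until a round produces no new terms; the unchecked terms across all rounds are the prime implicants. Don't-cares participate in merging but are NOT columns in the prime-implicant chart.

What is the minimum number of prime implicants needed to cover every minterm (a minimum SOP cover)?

7

size-2^0 implicants → 00001(✓)  00010(✓)  00100(✓)  00110(✓)  01000(✓)  01001(✓)  01010(✓)  01100(✓)  01101(✓)  10101(✓)  10110(✓)  11000(✓)  11001(✓)  11100(✓)  11101(✓)  11111(✓)
size-2^1 implicants → -0110  -1000(✓)  -1001(✓)  -1100(✓)  -1101(✓)  0-001  0-010  0-100  00-10  001-0  01-00(✓)  01-01(✓)  010-0  0100-(✓)  0110-(✓)  1-101  11-00(✓)  11-01(✓)  1100-(✓)  111-1  1110-(✓)
size-2^2 implicants → -1-00(✓)  -1-01(✓)  -100-(✓)  -110-(✓)  01-0-(✓)  11-0-(✓)
size-2^3 implicants → -1-0-
Unchecked terms (primes): -0110, -1-0-, 0-001, 0-010, 0-100, 00-10, 001-0, 010-0, 1-101, 111-1
Minterm coverage:
  m1 ⊆ 0-001 [E]
  m2 ⊆ 0-010,00-10
  m4 ⊆ 0-100,001-0
  m8 ⊆ -1-0-,010-0
  m9 ⊆ -1-0-,0-001
  m12 ⊆ -1-0-,0-100
  m13 ⊆ -1-0- [E]
  m21 ⊆ 1-101 [E]
  m22 ⊆ -0110 [E]
  m24 ⊆ -1-0- [E]
  m25 ⊆ -1-0- [E]
  m28 ⊆ -1-0- [E]
  m29 ⊆ -1-0-,1-101,111-1
  m31 ⊆ 111-1 [E]
E = {-0110, -1-0-, 0-001, 1-101, 111-1}
Petrick residual → 0-010, 0-100
Cover = b'cde' + bd' + a'c'd'e + a'c'de' + a'cd'e' + acd'e + abce  |cover|=7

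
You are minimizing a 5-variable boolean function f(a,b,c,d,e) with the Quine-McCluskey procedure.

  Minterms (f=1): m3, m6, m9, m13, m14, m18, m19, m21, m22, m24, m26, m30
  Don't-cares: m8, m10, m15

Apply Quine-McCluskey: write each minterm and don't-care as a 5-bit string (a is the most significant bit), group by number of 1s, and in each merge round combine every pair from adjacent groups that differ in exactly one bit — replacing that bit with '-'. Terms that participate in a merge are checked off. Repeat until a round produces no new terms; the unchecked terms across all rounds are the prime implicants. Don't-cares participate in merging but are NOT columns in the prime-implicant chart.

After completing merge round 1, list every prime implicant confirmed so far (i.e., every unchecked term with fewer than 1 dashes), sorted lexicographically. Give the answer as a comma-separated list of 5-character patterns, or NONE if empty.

size-2^0 implicants → 00011(✓)  00110(✓)  01000(✓)  01001(✓)  01010(✓)  01101(✓)  01110(✓)  01111(✓)  10010(✓)  10011(✓)  10101  10110(✓)  11000(✓)  11010(✓)  11110(✓)
size-2^1 implicants → -0011  -0110(✓)  -1000(✓)  -1010(✓)  -1110(✓)  0-110(✓)  01-01  01-10(✓)  010-0(✓)  0100-  011-1  0111-  1-010(✓)  1-110(✓)  10-10(✓)  1001-  11-10(✓)  110-0(✓)
size-2^2 implicants → --110  -1-10  -10-0  1--10
Unchecked terms (primes): --110, -0011, -1-10, -10-0, 01-01, 0100-, 011-1, 0111-, 1--10, 1001-, 10101

10101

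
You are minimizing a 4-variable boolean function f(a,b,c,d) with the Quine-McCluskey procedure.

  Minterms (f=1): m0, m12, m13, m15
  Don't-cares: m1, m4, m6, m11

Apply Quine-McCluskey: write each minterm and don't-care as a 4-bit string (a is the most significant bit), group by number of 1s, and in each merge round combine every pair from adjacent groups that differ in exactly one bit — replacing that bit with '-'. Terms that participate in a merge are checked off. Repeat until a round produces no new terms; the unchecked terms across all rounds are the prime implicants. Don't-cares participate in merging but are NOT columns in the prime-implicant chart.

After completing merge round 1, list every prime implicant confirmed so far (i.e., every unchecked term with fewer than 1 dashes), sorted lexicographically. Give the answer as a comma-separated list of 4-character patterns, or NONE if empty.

NONE

size-2^0 implicants → 0000(✓)  0001(✓)  0100(✓)  0110(✓)  1011(✓)  1100(✓)  1101(✓)  1111(✓)
size-2^1 implicants → -100  0-00  000-  01-0  1-11  11-1  110-
Unchecked terms (primes): -100, 0-00, 000-, 01-0, 1-11, 11-1, 110-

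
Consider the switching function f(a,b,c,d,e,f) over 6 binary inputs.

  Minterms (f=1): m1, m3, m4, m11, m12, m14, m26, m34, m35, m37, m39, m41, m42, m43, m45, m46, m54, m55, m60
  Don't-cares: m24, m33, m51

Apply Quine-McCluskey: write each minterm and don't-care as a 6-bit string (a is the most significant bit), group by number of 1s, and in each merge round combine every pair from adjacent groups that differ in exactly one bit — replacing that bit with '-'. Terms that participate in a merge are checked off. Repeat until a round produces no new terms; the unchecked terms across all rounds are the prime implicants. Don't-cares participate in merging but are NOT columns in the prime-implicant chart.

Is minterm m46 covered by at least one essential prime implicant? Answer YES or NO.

NO

size-2^0 implicants → 000001(✓)  000011(✓)  000100(✓)  001011(✓)  001100(✓)  001110(✓)  011000(✓)  011010(✓)  100001(✓)  100010(✓)  100011(✓)  100101(✓)  100111(✓)  101001(✓)  101010(✓)  101011(✓)  101101(✓)  101110(✓)  110011(✓)  110110(✓)  110111(✓)  111100
size-2^1 implicants → -00001(✓)  -00011(✓)  -01011(✓)  -01110  00-011(✓)  00-100  0000-1(✓)  0011-0  0110-0  1-0011(✓)  1-0111(✓)  10-001(✓)  10-010(✓)  10-011(✓)  10-101(✓)  100-01(✓)  100-11(✓)  1000-1(✓)  10001-(✓)  1001-1(✓)  101-01(✓)  101-10  1010-1(✓)  10101-(✓)  110-11(✓)  11011-
size-2^2 implicants → -0-011  -000-1  1-0-11  10--01  10-0-1  10-01-  100--1
Unchecked terms (primes): -0-011, -000-1, -01110, 00-100, 0011-0, 0110-0, 1-0-11, 10--01, 10-0-1, 10-01-, 100--1, 101-10, 11011-, 111100
Minterm coverage:
  m1 ⊆ -000-1 [E]
  m3 ⊆ -0-011,-000-1
  m4 ⊆ 00-100 [E]
  m11 ⊆ -0-011 [E]
  m12 ⊆ 00-100,0011-0
  m14 ⊆ -01110,0011-0
  m26 ⊆ 0110-0 [E]
  m34 ⊆ 10-01- [E]
  m35 ⊆ -0-011,-000-1,1-0-11,10-0-1,10-01-,100--1
  m37 ⊆ 10--01,100--1
  m39 ⊆ 1-0-11,100--1
  m41 ⊆ 10--01,10-0-1
  m42 ⊆ 10-01-,101-10
  m43 ⊆ -0-011,10-0-1,10-01-
  m45 ⊆ 10--01 [E]
  m46 ⊆ -01110,101-10
  m54 ⊆ 11011- [E]
  m55 ⊆ 1-0-11,11011-
  m60 ⊆ 111100 [E]
E = {-0-011, -000-1, 00-100, 0110-0, 10--01, 10-01-, 11011-, 111100}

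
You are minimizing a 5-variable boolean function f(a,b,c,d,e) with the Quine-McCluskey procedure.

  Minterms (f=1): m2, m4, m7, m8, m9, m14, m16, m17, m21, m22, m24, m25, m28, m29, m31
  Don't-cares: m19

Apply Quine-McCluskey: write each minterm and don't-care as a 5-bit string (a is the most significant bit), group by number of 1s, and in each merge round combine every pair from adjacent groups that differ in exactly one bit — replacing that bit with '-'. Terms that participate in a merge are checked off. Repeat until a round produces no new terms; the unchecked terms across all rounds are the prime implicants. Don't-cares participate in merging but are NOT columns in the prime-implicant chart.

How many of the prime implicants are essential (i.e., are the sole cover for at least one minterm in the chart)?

size-2^0 implicants → 00010  00100  00111  01000(✓)  01001(✓)  01110  10000(✓)  10001(✓)  10011(✓)  10101(✓)  10110  11000(✓)  11001(✓)  11100(✓)  11101(✓)  11111(✓)
size-2^1 implicants → -1000(✓)  -1001(✓)  0100-(✓)  1-000(✓)  1-001(✓)  1-101(✓)  10-01(✓)  100-1  1000-(✓)  11-00(✓)  11-01(✓)  1100-(✓)  111-1  1110-(✓)
size-2^2 implicants → -100-  1--01  1-00-  11-0-
Unchecked terms (primes): -100-, 00010, 00100, 00111, 01110, 1--01, 1-00-, 100-1, 10110, 11-0-, 111-1
Minterm coverage:
  m2 ⊆ 00010 [E]
  m4 ⊆ 00100 [E]
  m7 ⊆ 00111 [E]
  m8 ⊆ -100- [E]
  m9 ⊆ -100- [E]
  m14 ⊆ 01110 [E]
  m16 ⊆ 1-00- [E]
  m17 ⊆ 1--01,1-00-,100-1
  m21 ⊆ 1--01 [E]
  m22 ⊆ 10110 [E]
  m24 ⊆ -100-,1-00-,11-0-
  m25 ⊆ -100-,1--01,1-00-,11-0-
  m28 ⊆ 11-0- [E]
  m29 ⊆ 1--01,11-0-,111-1
  m31 ⊆ 111-1 [E]
E = {-100-, 00010, 00100, 00111, 01110, 1--01, 1-00-, 10110, 11-0-, 111-1}

10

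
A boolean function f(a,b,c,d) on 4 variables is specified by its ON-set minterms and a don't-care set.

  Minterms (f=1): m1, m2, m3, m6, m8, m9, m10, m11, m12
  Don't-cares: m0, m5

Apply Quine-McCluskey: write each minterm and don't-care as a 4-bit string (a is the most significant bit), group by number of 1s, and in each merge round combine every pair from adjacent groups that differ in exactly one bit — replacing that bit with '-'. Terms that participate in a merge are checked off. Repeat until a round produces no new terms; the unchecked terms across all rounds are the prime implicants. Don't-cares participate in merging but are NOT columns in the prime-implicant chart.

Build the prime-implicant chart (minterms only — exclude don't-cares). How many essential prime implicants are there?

[col 0] 0000*, 0001*, 0010*, 0011*, 0101*, 0110*, 1000*, 1001*, 1010*, 1011*, 1100*
[col 1] -000*, -001*, -010*, -011*, 0-01, 0-10, 00-0*, 00-1*, 000-*, 001-*, 1-00, 10-0*, 10-1*, 100-*, 101-*
[col 2] -0-0*, -0-1*, -00-*, -01-*, 00--*, 10--*
[col 3] -0--
Prime implicants: -0--, 0-01, 0-10, 1-00
PI chart (minterm → PIs covering it):
  1 | -0--,0-01
  2 | -0--,0-10
  3 | -0--  (sole → essential)
  6 | 0-10  (sole → essential)
  8 | -0--,1-00
  9 | -0--  (sole → essential)
  10 | -0--  (sole → essential)
  11 | -0--  (sole → essential)
  12 | 1-00  (sole → essential)
Essential prime implicants: -0--, 0-10, 1-00

3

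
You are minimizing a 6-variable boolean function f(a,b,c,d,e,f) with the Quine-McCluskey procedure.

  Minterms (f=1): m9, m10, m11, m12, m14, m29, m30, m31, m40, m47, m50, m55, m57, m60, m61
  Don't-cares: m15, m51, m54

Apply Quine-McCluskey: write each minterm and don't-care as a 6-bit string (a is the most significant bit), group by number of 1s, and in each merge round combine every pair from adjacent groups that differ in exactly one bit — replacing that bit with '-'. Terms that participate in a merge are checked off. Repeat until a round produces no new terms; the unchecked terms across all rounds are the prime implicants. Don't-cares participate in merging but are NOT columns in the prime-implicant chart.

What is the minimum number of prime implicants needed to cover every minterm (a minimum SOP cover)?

[col 0] 001001*, 001010*, 001011*, 001100*, 001110*, 001111*, 011101*, 011110*, 011111*, 101000, 101111*, 110010*, 110011*, 110110*, 110111*, 111001*, 111100*, 111101*
[col 1] -01111, -11101, 0-1110*, 0-1111*, 001-10*, 001-11*, 0010-1, 00101-*, 0011-0, 00111-*, 0111-1, 01111-*, 110-10*, 110-11*, 11001-*, 11011-*, 111-01, 11110-
[col 2] 0-111-, 001-1-, 110-1-
Prime implicants: -01111, -11101, 0-111-, 001-1-, 0010-1, 0011-0, 0111-1, 101000, 110-1-, 111-01, 11110-
PI chart (minterm → PIs covering it):
  9 | 0010-1  (sole → essential)
  10 | 001-1-  (sole → essential)
  11 | 001-1-,0010-1
  12 | 0011-0  (sole → essential)
  14 | 0-111-,001-1-,0011-0
  29 | -11101,0111-1
  30 | 0-111-  (sole → essential)
  31 | 0-111-,0111-1
  40 | 101000  (sole → essential)
  47 | -01111  (sole → essential)
  50 | 110-1-  (sole → essential)
  55 | 110-1-  (sole → essential)
  57 | 111-01  (sole → essential)
  60 | 11110-  (sole → essential)
  61 | -11101,111-01,11110-
Essential prime implicants: -01111, 0-111-, 001-1-, 0010-1, 0011-0, 101000, 110-1-, 111-01, 11110-
Petrick residual → -11101
Minimum SOP uses 10 PIs: b'cdef + bcde'f + a'cde + a'b'ce + a'b'cd'f + a'b'cdf' + ab'cd'e'f' + abc'e + abce'f + abcde'

10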